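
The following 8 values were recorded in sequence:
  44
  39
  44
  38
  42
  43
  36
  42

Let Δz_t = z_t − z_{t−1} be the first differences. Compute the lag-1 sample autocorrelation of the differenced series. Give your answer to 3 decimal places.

First differences Δz: -5, 5, -6, 4, 1, -7, 6
Mean of differences = -0.2857
Numerator Σ(Δz_t−Δz̄)(Δz_{t+1}−Δz̄) = -124.9388
Denominator Σ(Δz_t−Δz̄)² = 187.4286
r_1(Δz) = -124.9388 / 187.4286 = -0.667

-0.667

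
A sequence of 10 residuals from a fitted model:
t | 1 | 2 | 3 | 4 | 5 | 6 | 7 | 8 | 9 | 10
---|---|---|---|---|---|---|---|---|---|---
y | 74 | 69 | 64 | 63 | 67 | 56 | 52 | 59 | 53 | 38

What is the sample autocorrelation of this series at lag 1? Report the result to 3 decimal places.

Mean ȳ = (74 + 69 + 64 + 63 + 67 + 56 + 52 + 59 + 53 + 38)/10 = 59.5000
Numerator Σ_{t=1}^{9}(y_t−ȳ)(y_{t+1}−ȳ) = 369.2500
Denominator Σ(y_t−ȳ)² = 962.5000
r_1 = 369.2500 / 962.5000 = 0.384

0.384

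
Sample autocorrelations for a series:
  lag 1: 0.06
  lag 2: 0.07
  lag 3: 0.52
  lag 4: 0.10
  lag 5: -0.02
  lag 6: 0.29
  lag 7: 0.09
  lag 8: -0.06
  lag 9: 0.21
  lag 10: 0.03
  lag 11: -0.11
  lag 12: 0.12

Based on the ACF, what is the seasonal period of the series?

The largest autocorrelation is r_3 = 0.52, with weaker echoes at lags 6 (0.29) and 9 (0.21); the remaining lags stay at or below 0.12.
The dominant spike at lag 3 indicates a seasonal period of 3.

3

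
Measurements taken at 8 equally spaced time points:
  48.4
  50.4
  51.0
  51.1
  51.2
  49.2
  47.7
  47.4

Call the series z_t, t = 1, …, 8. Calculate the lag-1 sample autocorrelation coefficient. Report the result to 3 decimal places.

Mean z̄ = (48.4 + 50.4 + 51.0 + 51.1 + 51.2 + 49.2 + 47.7 + 47.4)/8 = 49.5500
Deviations from mean: -1.1500, 0.8500, 1.4500, 1.5500, 1.6500, -0.3500, -1.8500, -2.1500
Numerator Σ_{t=1}^{7}(z_t−z̄)(z_{t+1}−z̄) = 9.1075
Denominator Σ(z_t−z̄)² = 17.4400
r_1 = 9.1075 / 17.4400 = 0.522

0.522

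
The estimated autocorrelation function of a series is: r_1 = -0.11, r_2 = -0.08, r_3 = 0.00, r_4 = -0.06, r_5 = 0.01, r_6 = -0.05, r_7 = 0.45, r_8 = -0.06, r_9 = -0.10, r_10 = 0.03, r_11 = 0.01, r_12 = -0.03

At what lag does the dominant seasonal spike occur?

7

The largest autocorrelation is r_7 = 0.45; the remaining lags stay at or below 0.03.
The dominant spike at lag 7 indicates a seasonal period of 7.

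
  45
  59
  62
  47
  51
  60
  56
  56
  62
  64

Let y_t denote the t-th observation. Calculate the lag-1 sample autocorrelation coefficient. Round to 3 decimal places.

Mean ȳ = (45 + 59 + 62 + 47 + 51 + 60 + 56 + 56 + 62 + 64)/10 = 56.2000
Numerator Σ_{t=1}^{9}(y_t−ȳ)(y_{t+1}−ȳ) = 2.9600
Denominator Σ(y_t−ȳ)² = 387.6000
r_1 = 2.9600 / 387.6000 = 0.008

0.008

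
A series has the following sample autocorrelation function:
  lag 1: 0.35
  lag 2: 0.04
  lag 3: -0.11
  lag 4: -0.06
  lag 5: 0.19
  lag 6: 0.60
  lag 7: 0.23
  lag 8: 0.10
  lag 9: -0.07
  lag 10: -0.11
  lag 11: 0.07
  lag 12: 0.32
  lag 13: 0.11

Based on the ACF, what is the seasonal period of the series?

The largest autocorrelation is r_6 = 0.60; the remaining lags stay at or below 0.35. The elevated value at lag 1 (0.35), dropping to 0.04 at lag 2, reflects decaying short-term dependence rather than seasonality.
The dominant spike at lag 6 indicates a seasonal period of 6.

6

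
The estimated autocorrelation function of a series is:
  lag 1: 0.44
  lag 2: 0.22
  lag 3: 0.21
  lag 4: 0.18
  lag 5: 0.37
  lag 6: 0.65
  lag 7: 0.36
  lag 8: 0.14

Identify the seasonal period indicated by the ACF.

6

The largest autocorrelation is r_6 = 0.65; the remaining lags stay at or below 0.44. The elevated value at lag 1 (0.44), dropping to 0.22 at lag 2, reflects decaying short-term dependence rather than seasonality.
The dominant spike at lag 6 indicates a seasonal period of 6.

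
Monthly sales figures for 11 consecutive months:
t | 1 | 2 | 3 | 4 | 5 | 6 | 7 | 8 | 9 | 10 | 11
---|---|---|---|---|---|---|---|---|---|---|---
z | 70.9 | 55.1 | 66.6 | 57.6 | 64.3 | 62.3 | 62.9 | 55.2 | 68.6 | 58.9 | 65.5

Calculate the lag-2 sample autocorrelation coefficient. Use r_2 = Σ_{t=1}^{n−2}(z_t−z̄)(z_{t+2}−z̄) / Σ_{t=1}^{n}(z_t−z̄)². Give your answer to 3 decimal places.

Mean z̄ = (70.9 + 55.1 + 66.6 + 57.6 + 64.3 + 62.3 + 62.9 + 55.2 + 68.6 + 58.9 + 65.5)/11 = 62.5364
Numerator Σ_{t=1}^{9}(z_t−z̄)(z_{t+2}−z̄) = 128.2574
Denominator Σ(z_t−z̄)² = 282.0255
r_2 = 128.2574 / 282.0255 = 0.455

0.455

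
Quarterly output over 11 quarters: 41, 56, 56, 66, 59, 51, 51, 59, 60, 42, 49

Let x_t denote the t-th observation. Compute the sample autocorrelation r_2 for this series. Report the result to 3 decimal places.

Mean x̄ = (41 + 56 + 56 + 66 + 59 + 51 + 51 + 59 + 60 + 42 + 49)/11 = 53.6364
Numerator Σ_{t=1}^{9}(x_t−x̄)(x_{t+2}−x̄) = -157.5372
Denominator Σ(x_t−x̄)² = 592.5455
r_2 = -157.5372 / 592.5455 = -0.266

-0.266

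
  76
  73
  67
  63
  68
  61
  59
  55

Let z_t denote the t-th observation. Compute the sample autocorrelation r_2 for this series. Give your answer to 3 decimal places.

Mean z̄ = (76 + 73 + 67 + 63 + 68 + 61 + 59 + 55)/8 = 65.2500
Σ(z_t−z̄)(z_{t+2}−z̄) = (18.8125) + (-17.4375) + (4.8125) + (9.5625) + (-17.1875) + (43.5625) = 42.1250
Denominator Σ(z_t−z̄)² = 353.5000
r_2 = 42.1250 / 353.5000 = 0.119

0.119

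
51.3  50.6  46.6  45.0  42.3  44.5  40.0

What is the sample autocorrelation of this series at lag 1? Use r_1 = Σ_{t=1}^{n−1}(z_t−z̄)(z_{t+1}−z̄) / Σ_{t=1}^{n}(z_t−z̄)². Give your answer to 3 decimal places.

0.436

Mean z̄ = (51.3 + 50.6 + 46.6 + 45.0 + 42.3 + 44.5 + 40.0)/7 = 45.7571
Deviations from mean: 5.5429, 4.8429, 0.8429, -0.7571, -3.4571, -1.2571, -5.7571
Numerator Σ_{t=1}^{6}(z_t−z̄)(z_{t+1}−z̄) = 44.4882
Denominator Σ(z_t−z̄)² = 102.1371
r_1 = 44.4882 / 102.1371 = 0.436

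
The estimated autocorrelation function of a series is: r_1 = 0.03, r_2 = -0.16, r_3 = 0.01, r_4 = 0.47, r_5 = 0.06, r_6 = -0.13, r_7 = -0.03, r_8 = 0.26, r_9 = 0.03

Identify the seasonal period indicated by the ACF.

The largest autocorrelation is r_4 = 0.47, with a weaker echo at lag 8 (0.26); the remaining lags stay at or below 0.06.
The dominant spike at lag 4 indicates a seasonal period of 4.

4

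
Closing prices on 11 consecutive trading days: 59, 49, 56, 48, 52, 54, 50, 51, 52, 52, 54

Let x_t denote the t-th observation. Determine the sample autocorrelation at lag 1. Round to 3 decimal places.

-0.490

Mean x̄ = (59 + 49 + 56 + 48 + 52 + 54 + 50 + 51 + 52 + 52 + 54)/11 = 52.4545
Numerator Σ_{t=1}^{10}(x_t−x̄)(x_{t+1}−x̄) = -49.3884
Denominator Σ(x_t−x̄)² = 100.7273
r_1 = -49.3884 / 100.7273 = -0.490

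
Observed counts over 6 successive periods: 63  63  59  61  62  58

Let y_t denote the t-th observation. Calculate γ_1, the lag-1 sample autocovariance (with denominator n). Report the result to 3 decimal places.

Mean ȳ = (63 + 63 + 59 + 61 + 62 + 58)/6 = 61.0000
Deviations: 2.0000, 2.0000, -2.0000, 0.0000, 1.0000, -3.0000
Σ_{t=1}^{5}(y_t−ȳ)(y_{t+1}−ȳ) = -3.0000
γ_1 = -3.0000 / 6 = -0.500

-0.500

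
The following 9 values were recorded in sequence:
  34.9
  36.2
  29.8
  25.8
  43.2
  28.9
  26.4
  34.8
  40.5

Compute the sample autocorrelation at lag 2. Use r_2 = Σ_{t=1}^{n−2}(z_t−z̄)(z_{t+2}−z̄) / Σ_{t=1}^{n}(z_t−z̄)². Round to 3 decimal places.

-0.511

Mean z̄ = (34.9 + 36.2 + 29.8 + 25.8 + 43.2 + 28.9 + 26.4 + 34.8 + 40.5)/9 = 33.3889
Σ(z_t−z̄)(z_{t+2}−z̄) = (-5.4232) + (-21.3332) + (-35.2110) + (34.0657) + (-68.5688) + (-6.3343) + (-49.6988) = -152.5036
Denominator Σ(z_t−z̄)² = 298.4689
r_2 = -152.5036 / 298.4689 = -0.511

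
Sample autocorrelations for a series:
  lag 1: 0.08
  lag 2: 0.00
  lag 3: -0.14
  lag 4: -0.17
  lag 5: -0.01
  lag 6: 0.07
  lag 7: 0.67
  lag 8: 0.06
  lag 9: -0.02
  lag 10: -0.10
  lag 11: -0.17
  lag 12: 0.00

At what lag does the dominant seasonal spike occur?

7

The largest autocorrelation is r_7 = 0.67; the remaining lags stay at or below 0.08.
The dominant spike at lag 7 indicates a seasonal period of 7.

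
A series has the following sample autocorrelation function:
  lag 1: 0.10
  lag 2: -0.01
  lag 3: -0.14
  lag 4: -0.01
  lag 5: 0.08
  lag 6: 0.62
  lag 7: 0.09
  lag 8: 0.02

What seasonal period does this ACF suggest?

The largest autocorrelation is r_6 = 0.62; the remaining lags stay at or below 0.10.
The dominant spike at lag 6 indicates a seasonal period of 6.

6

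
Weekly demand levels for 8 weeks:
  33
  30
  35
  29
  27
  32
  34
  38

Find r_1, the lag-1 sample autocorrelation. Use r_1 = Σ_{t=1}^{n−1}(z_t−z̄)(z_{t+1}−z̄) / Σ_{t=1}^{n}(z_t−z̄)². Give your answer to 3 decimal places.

Mean z̄ = (33 + 30 + 35 + 29 + 27 + 32 + 34 + 38)/8 = 32.2500
Deviations from mean: 0.7500, -2.2500, 2.7500, -3.2500, -5.2500, -0.2500, 1.7500, 5.7500
Σ(z_t−z̄)(z_{t+1}−z̄) = (-1.6875) + (-6.1875) + (-8.9375) + (17.0625) + (1.3125) + (-0.4375) + (10.0625) = 11.1875
Denominator Σ(z_t−z̄)² = 87.5000
r_1 = 11.1875 / 87.5000 = 0.128

0.128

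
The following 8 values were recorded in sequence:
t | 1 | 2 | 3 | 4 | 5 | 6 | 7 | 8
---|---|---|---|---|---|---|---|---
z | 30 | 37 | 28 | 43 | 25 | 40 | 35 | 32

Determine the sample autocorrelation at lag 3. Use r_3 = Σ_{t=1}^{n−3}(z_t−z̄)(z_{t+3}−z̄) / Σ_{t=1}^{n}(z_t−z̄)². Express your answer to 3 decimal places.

Mean z̄ = (30 + 37 + 28 + 43 + 25 + 40 + 35 + 32)/8 = 33.7500
Deviations from mean: -3.7500, 3.2500, -5.7500, 9.2500, -8.7500, 6.2500, 1.2500, -1.7500
Σ(z_t−z̄)(z_{t+3}−z̄) = (-34.6875) + (-28.4375) + (-35.9375) + (11.5625) + (15.3125) = -72.1875
Denominator Σ(z_t−z̄)² = 263.5000
r_3 = -72.1875 / 263.5000 = -0.274

-0.274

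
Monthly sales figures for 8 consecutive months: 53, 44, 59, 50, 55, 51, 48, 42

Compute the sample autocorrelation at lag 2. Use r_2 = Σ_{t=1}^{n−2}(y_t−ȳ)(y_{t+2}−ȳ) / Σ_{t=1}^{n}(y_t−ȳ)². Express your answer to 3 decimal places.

Mean ȳ = (53 + 44 + 59 + 50 + 55 + 51 + 48 + 42)/8 = 50.2500
Deviations from mean: 2.7500, -6.2500, 8.7500, -0.2500, 4.7500, 0.7500, -2.2500, -8.2500
Σ(y_t−ȳ)(y_{t+2}−ȳ) = (24.0625) + (1.5625) + (41.5625) + (-0.1875) + (-10.6875) + (-6.1875) = 50.1250
Denominator Σ(y_t−ȳ)² = 219.5000
r_2 = 50.1250 / 219.5000 = 0.228

0.228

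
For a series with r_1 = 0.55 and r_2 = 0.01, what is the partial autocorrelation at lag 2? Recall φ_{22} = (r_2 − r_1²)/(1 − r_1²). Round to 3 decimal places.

φ_{22} = (r_2 − r_1²) / (1 − r_1²)
r_1² = (0.55)² = 0.3025
Numerator = 0.01 − 0.3025 = -0.2925; denominator = 1 − 0.3025 = 0.6975
φ_{22} = -0.2925 / 0.6975 = -0.419

-0.419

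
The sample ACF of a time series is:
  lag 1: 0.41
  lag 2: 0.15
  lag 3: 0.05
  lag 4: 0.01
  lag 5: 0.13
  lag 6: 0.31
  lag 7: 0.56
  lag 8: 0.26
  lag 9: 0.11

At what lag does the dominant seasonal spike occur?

7

The largest autocorrelation is r_7 = 0.56; the remaining lags stay at or below 0.41. The elevated value at lag 1 (0.41), dropping to 0.15 at lag 2, reflects decaying short-term dependence rather than seasonality.
The dominant spike at lag 7 indicates a seasonal period of 7.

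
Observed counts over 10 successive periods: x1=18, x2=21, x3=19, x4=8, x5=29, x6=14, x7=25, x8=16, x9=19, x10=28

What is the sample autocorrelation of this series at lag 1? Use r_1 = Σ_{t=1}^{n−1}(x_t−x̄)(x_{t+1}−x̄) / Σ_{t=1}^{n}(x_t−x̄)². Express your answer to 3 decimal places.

Mean x̄ = (18 + 21 + 19 + 8 + 29 + 14 + 25 + 16 + 19 + 28)/10 = 19.7000
Numerator Σ_{t=1}^{9}(x_t−x̄)(x_{t+1}−x̄) = -209.7900
Denominator Σ(x_t−x̄)² = 372.1000
r_1 = -209.7900 / 372.1000 = -0.564

-0.564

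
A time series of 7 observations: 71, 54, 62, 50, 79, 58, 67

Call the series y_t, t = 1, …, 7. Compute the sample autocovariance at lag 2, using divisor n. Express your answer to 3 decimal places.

31.714

Mean ȳ = (71 + 54 + 62 + 50 + 79 + 58 + 67)/7 = 63.0000
Σ_{t=1}^{5}(y_t−ȳ)(y_{t+2}−ȳ) = 222.0000
γ_2 = 222.0000 / 7 = 31.714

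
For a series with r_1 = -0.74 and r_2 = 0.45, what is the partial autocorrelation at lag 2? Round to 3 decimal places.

-0.216

φ_{22} = (r_2 − r_1²) / (1 − r_1²)
r_1² = (-0.74)² = 0.5476
Numerator = 0.45 − 0.5476 = -0.0976; denominator = 1 − 0.5476 = 0.4524
φ_{22} = -0.0976 / 0.4524 = -0.216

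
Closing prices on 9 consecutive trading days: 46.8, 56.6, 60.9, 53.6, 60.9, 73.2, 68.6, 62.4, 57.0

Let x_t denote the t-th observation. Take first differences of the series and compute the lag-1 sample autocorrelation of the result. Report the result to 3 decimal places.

First differences Δx: 9.8, 4.3, -7.3, 7.3, 12.3, -4.6, -6.2, -5.4
Mean of differences = 1.2750
Numerator Σ(Δx_t−Δx̄)(Δx_{t+1}−Δx̄) = 43.6494
Denominator Σ(Δx_t−Δx̄)² = 448.1550
r_1(Δx) = 43.6494 / 448.1550 = 0.097

0.097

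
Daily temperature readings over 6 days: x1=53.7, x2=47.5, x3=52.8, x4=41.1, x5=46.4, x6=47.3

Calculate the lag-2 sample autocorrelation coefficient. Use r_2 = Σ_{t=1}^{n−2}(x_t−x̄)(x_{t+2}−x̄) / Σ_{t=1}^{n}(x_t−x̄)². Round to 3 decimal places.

Mean x̄ = (53.7 + 47.5 + 52.8 + 41.1 + 46.4 + 47.3)/6 = 48.1333
Deviations from mean: 5.5667, -0.6333, 4.6667, -7.0333, -1.7333, -0.8333
Numerator Σ_{t=1}^{4}(x_t−x̄)(x_{t+2}−x̄) = 28.2044
Denominator Σ(x_t−x̄)² = 106.3333
r_2 = 28.2044 / 106.3333 = 0.265

0.265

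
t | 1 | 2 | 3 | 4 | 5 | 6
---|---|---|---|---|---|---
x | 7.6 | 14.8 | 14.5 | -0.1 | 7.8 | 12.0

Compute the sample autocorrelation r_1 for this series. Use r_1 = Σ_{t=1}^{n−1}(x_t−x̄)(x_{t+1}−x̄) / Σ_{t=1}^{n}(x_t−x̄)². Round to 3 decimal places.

Mean x̄ = (7.6 + 14.8 + 14.5 − 0.1 + 7.8 + 12.0)/6 = 9.4333
Deviations from mean: -1.8333, 5.3667, 5.0667, -9.5333, -1.6333, 2.5667
Σ(x_t−x̄)(x_{t+1}−x̄) = (-9.8389) + (27.1911) + (-48.3022) + (15.5711) + (-4.1922) = -19.5711
Denominator Σ(x_t−x̄)² = 157.9733
r_1 = -19.5711 / 157.9733 = -0.124

-0.124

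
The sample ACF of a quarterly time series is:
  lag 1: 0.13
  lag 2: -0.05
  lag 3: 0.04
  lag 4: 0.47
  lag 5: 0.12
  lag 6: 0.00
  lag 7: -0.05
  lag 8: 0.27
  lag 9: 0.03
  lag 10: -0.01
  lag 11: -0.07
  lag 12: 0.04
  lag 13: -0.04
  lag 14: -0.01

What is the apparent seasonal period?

4

The largest autocorrelation is r_4 = 0.47, with a weaker echo at lag 8 (0.27); the remaining lags stay at or below 0.13.
The dominant spike at lag 4 indicates a seasonal period of 4.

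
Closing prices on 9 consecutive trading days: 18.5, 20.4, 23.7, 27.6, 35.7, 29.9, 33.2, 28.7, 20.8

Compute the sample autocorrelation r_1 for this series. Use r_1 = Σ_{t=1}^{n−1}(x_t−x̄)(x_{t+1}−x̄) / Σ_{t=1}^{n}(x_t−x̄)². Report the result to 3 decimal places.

0.447

Mean x̄ = (18.5 + 20.4 + 23.7 + 27.6 + 35.7 + 29.9 + 33.2 + 28.7 + 20.8)/9 = 26.5000
Numerator Σ_{t=1}^{8}(x_t−x̄)(x_{t+1}−x̄) = 129.1800
Denominator Σ(x_t−x̄)² = 288.6800
r_1 = 129.1800 / 288.6800 = 0.447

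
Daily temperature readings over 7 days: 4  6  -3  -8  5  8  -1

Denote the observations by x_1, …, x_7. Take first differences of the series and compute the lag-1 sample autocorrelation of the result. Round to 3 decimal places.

-0.069

First differences Δx: 2, -9, -5, 13, 3, -9
Mean of differences = -0.8333
Numerator Σ(Δx_t−Δx̄)(Δx_{t+1}−Δx̄) = -25.0278
Denominator Σ(Δx_t−Δx̄)² = 364.8333
r_1(Δx) = -25.0278 / 364.8333 = -0.069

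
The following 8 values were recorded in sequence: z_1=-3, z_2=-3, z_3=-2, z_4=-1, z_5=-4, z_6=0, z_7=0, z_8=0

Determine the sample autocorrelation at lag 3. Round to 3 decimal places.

-0.059

Mean z̄ = (-3 − 3 − 2 − 1 − 4 + 0 + 0 + 0)/8 = -1.6250
Deviations from mean: -1.3750, -1.3750, -0.3750, 0.6250, -2.3750, 1.6250, 1.6250, 1.6250
Σ(z_t−z̄)(z_{t+3}−z̄) = (-0.8594) + (3.2656) + (-0.6094) + (1.0156) + (-3.8594) = -1.0469
Denominator Σ(z_t−z̄)² = 17.8750
r_3 = -1.0469 / 17.8750 = -0.059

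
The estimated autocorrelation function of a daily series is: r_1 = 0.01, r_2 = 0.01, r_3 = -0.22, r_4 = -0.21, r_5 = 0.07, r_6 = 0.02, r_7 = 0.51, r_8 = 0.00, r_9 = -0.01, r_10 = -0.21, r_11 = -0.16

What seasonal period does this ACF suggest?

The largest autocorrelation is r_7 = 0.51; the remaining lags stay at or below 0.07.
The dominant spike at lag 7 indicates a seasonal period of 7.

7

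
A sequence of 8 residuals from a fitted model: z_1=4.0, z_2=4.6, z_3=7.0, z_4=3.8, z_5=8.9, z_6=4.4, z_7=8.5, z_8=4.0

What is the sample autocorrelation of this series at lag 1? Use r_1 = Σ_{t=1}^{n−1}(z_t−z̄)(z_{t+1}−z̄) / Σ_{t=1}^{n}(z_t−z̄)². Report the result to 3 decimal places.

-0.641

Mean z̄ = (4.0 + 4.6 + 7.0 + 3.8 + 8.9 + 4.4 + 8.5 + 4.0)/8 = 5.6500
Deviations from mean: -1.6500, -1.0500, 1.3500, -1.8500, 3.2500, -1.2500, 2.8500, -1.6500
Σ(z_t−z̄)(z_{t+1}−z̄) = (1.7325) + (-1.4175) + (-2.4975) + (-6.0125) + (-4.0625) + (-3.5625) + (-4.7025) = -20.5225
Denominator Σ(z_t−z̄)² = 32.0400
r_1 = -20.5225 / 32.0400 = -0.641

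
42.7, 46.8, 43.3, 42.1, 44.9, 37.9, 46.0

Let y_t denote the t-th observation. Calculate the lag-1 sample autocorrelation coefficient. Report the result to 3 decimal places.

-0.512

Mean ȳ = (42.7 + 46.8 + 43.3 + 42.1 + 44.9 + 37.9 + 46.0)/7 = 43.3857
Σ(y_t−ȳ)(y_{t+1}−ȳ) = (-2.3412) + (-0.2927) + (0.1102) + (-1.9469) + (-8.3069) + (-14.3412) = -27.1188
Denominator Σ(y_t−ȳ)² = 53.0086
r_1 = -27.1188 / 53.0086 = -0.512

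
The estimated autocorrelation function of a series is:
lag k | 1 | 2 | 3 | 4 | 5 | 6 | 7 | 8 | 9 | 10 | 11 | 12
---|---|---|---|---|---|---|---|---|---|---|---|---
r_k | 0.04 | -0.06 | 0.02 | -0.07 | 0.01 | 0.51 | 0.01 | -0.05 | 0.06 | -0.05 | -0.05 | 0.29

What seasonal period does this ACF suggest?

The largest autocorrelation is r_6 = 0.51, with a weaker echo at lag 12 (0.29); the remaining lags stay at or below 0.06.
The dominant spike at lag 6 indicates a seasonal period of 6.

6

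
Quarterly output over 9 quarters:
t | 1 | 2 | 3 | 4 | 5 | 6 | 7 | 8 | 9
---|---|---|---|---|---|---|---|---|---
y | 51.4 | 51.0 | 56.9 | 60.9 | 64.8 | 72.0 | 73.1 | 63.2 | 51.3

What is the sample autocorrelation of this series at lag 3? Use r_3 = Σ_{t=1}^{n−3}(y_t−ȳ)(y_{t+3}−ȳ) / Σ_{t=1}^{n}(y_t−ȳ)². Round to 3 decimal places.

-0.298

Mean ȳ = (51.4 + 51.0 + 56.9 + 60.9 + 64.8 + 72.0 + 73.1 + 63.2 + 51.3)/9 = 60.5111
Σ(y_t−ȳ)(y_{t+3}−ȳ) = (-3.5432) + (-40.7921) + (-41.4877) + (4.8957) + (11.5323) + (-105.8254) = -175.2204
Denominator Σ(y_t−ȳ)² = 587.6089
r_3 = -175.2204 / 587.6089 = -0.298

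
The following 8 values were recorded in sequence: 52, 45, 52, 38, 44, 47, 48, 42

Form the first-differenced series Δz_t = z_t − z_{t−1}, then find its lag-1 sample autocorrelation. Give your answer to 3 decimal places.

-0.591

First differences Δz: -7, 7, -14, 6, 3, 1, -6
Mean of differences = -1.4286
Numerator Σ(Δz_t−Δz̄)(Δz_{t+1}−Δz̄) = -213.7551
Denominator Σ(Δz_t−Δz̄)² = 361.7143
r_1(Δz) = -213.7551 / 361.7143 = -0.591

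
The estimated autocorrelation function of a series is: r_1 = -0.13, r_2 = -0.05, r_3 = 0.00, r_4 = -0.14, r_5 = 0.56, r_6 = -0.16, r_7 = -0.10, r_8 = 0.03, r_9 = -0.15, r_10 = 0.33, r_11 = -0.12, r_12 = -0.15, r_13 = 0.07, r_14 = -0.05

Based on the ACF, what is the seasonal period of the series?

The largest autocorrelation is r_5 = 0.56, with a weaker echo at lag 10 (0.33); the remaining lags stay at or below 0.07.
The dominant spike at lag 5 indicates a seasonal period of 5.

5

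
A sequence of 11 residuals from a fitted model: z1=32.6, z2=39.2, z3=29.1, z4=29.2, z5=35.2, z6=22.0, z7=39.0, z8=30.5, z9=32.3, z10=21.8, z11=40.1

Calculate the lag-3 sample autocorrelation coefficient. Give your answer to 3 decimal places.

Mean z̄ = (32.6 + 39.2 + 29.1 + 29.2 + 35.2 + 22.0 + 39.0 + 30.5 + 32.3 + 21.8 + 40.1)/11 = 31.9091
Numerator Σ_{t=1}^{8}(z_t−z̄)(z_{t+3}−z̄) = -60.9875
Denominator Σ(z_t−z̄)² = 399.5891
r_3 = -60.9875 / 399.5891 = -0.153

-0.153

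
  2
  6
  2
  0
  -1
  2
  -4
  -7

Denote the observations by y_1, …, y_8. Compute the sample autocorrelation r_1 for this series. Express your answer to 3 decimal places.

0.368

Mean ȳ = (2 + 6 + 2 + 0 − 1 + 2 − 4 − 7)/8 = 0.0000
Deviations from mean: 2.0000, 6.0000, 2.0000, 0.0000, -1.0000, 2.0000, -4.0000, -7.0000
Σ(y_t−ȳ)(y_{t+1}−ȳ) = (12.0000) + (12.0000) + (0.0000) + (0.0000) + (-2.0000) + (-8.0000) + (28.0000) = 42.0000
Denominator Σ(y_t−ȳ)² = 114.0000
r_1 = 42.0000 / 114.0000 = 0.368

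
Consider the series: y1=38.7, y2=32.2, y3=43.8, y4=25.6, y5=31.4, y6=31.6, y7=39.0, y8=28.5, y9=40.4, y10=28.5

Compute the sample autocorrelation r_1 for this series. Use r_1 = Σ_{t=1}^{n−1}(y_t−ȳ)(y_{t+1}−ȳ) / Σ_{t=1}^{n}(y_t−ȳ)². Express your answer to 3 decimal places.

Mean ȳ = (38.7 + 32.2 + 43.8 + 25.6 + 31.4 + 31.6 + 39.0 + 28.5 + 40.4 + 28.5)/10 = 33.9700
Numerator Σ_{t=1}^{9}(y_t−ȳ)(y_{t+1}−ȳ) = -190.2259
Denominator Σ(y_t−ȳ)² = 330.9010
r_1 = -190.2259 / 330.9010 = -0.575

-0.575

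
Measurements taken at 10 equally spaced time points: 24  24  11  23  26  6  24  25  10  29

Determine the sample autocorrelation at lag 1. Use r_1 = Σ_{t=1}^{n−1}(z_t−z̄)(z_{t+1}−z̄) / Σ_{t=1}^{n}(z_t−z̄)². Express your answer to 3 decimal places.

-0.498

Mean z̄ = (24 + 24 + 11 + 23 + 26 + 6 + 24 + 25 + 10 + 29)/10 = 20.2000
Numerator Σ_{t=1}^{9}(z_t−z̄)(z_{t+1}−z̄) = -286.8400
Denominator Σ(z_t−z̄)² = 575.6000
r_1 = -286.8400 / 575.6000 = -0.498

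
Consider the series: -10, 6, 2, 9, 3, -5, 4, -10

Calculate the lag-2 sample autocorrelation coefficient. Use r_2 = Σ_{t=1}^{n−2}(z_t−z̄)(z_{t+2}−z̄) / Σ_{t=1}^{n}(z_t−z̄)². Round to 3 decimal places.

0.157

Mean z̄ = (-10 + 6 + 2 + 9 + 3 − 5 + 4 − 10)/8 = -0.1250
Deviations from mean: -9.8750, 6.1250, 2.1250, 9.1250, 3.1250, -4.8750, 4.1250, -9.8750
Σ(z_t−z̄)(z_{t+2}−z̄) = (-20.9844) + (55.8906) + (6.6406) + (-44.4844) + (12.8906) + (48.1406) = 58.0938
Denominator Σ(z_t−z̄)² = 370.8750
r_2 = 58.0938 / 370.8750 = 0.157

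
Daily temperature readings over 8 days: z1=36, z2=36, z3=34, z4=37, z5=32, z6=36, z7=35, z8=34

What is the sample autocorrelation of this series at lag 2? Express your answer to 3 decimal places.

0.278

Mean z̄ = (36 + 36 + 34 + 37 + 32 + 36 + 35 + 34)/8 = 35.0000
Deviations from mean: 1.0000, 1.0000, -1.0000, 2.0000, -3.0000, 1.0000, 0.0000, -1.0000
Numerator Σ_{t=1}^{6}(z_t−z̄)(z_{t+2}−z̄) = 5.0000
Denominator Σ(z_t−z̄)² = 18.0000
r_2 = 5.0000 / 18.0000 = 0.278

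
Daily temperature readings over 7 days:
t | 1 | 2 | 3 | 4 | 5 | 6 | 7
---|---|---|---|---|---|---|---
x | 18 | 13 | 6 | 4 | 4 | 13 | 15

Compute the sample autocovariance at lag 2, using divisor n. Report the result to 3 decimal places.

-9.644

Mean x̄ = (18 + 13 + 6 + 4 + 4 + 13 + 15)/7 = 10.4286
Deviations: 7.5714, 2.5714, -4.4286, -6.4286, -6.4286, 2.5714, 4.5714
Σ_{t=1}^{5}(x_t−x̄)(x_{t+2}−x̄) = -67.5102
γ_2 = -67.5102 / 7 = -9.644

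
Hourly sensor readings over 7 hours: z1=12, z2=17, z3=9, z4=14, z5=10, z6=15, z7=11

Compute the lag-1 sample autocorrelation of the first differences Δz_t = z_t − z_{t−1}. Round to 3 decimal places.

-0.822

First differences Δz: 5, -8, 5, -4, 5, -4
Mean of differences = -0.1667
Numerator Σ(Δz_t−Δz̄)(Δz_{t+1}−Δz̄) = -140.3611
Denominator Σ(Δz_t−Δz̄)² = 170.8333
r_1(Δz) = -140.3611 / 170.8333 = -0.822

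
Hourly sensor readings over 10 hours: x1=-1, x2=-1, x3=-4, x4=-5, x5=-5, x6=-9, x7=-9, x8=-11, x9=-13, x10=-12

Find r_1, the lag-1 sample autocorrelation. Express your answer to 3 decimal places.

0.724

Mean x̄ = (-1 − 1 − 4 − 5 − 5 − 9 − 9 − 11 − 13 − 12)/10 = -7.0000
Numerator Σ_{t=1}^{9}(x_t−x̄)(x_{t+1}−x̄) = 126.0000
Denominator Σ(x_t−x̄)² = 174.0000
r_1 = 126.0000 / 174.0000 = 0.724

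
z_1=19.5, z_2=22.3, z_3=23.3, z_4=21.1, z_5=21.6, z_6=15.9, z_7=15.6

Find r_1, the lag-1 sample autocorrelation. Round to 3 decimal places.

Mean z̄ = (19.5 + 22.3 + 23.3 + 21.1 + 21.6 + 15.9 + 15.6)/7 = 19.9000
Deviations from mean: -0.4000, 2.4000, 3.4000, 1.2000, 1.7000, -4.0000, -4.3000
Σ(z_t−z̄)(z_{t+1}−z̄) = (-0.9600) + (8.1600) + (4.0800) + (2.0400) + (-6.8000) + (17.2000) = 23.7200
Denominator Σ(z_t−z̄)² = 56.3000
r_1 = 23.7200 / 56.3000 = 0.421

0.421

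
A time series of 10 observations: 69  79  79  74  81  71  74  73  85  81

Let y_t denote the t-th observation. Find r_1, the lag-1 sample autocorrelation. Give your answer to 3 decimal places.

-0.102

Mean ȳ = (69 + 79 + 79 + 74 + 81 + 71 + 74 + 73 + 85 + 81)/10 = 76.6000
Numerator Σ_{t=1}^{9}(y_t−ȳ)(y_{t+1}−ȳ) = -24.1600
Denominator Σ(y_t−ȳ)² = 236.4000
r_1 = -24.1600 / 236.4000 = -0.102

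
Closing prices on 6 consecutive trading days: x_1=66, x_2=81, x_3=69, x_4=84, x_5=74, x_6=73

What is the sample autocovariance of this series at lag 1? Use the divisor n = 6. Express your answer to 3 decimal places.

-24.542

Mean x̄ = (66 + 81 + 69 + 84 + 74 + 73)/6 = 74.5000
Deviations: -8.5000, 6.5000, -5.5000, 9.5000, -0.5000, -1.5000
Σ_{t=1}^{5}(x_t−x̄)(x_{t+1}−x̄) = -147.2500
γ_1 = -147.2500 / 6 = -24.542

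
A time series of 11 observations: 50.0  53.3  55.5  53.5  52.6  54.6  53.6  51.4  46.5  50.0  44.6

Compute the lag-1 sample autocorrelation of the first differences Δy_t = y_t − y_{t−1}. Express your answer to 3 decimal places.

First differences Δy: 3.3, 2.2, -2.0, -0.9, 2.0, -1.0, -2.2, -4.9, 3.5, -5.4
Mean of differences = -0.5400
Numerator Σ(Δy_t−Δȳ)(Δy_{t+1}−Δȳ) = -24.2836
Denominator Σ(Δy_t−Δȳ)² = 92.8840
r_1(Δy) = -24.2836 / 92.8840 = -0.261

-0.261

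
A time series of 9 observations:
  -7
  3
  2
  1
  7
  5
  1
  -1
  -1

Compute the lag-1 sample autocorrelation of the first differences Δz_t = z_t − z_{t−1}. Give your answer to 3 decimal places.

-0.054

First differences Δz: 10, -1, -1, 6, -2, -4, -2, 0
Mean of differences = 0.7500
Numerator Σ(Δz_t−Δz̄)(Δz_{t+1}−Δz̄) = -8.5625
Denominator Σ(Δz_t−Δz̄)² = 157.5000
r_1(Δz) = -8.5625 / 157.5000 = -0.054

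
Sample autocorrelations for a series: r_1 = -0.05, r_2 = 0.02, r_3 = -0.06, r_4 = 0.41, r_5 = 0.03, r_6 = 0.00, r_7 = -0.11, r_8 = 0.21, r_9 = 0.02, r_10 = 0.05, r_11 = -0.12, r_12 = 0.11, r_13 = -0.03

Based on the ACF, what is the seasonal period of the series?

4

The largest autocorrelation is r_4 = 0.41, with a weaker echo at lag 8 (0.21); the remaining lags stay at or below 0.11.
The dominant spike at lag 4 indicates a seasonal period of 4.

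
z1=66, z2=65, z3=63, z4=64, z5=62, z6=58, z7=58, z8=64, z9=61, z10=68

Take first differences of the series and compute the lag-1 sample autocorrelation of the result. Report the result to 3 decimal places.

-0.269

First differences Δz: -1, -2, 1, -2, -4, 0, 6, -3, 7
Mean of differences = 0.2222
Numerator Σ(Δz_t−Δz̄)(Δz_{t+1}−Δz̄) = -32.1605
Denominator Σ(Δz_t−Δz̄)² = 119.5556
r_1(Δz) = -32.1605 / 119.5556 = -0.269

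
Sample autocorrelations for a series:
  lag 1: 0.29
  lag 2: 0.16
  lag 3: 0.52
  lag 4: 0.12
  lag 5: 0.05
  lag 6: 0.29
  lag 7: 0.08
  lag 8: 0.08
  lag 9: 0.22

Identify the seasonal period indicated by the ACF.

3

The largest autocorrelation is r_3 = 0.52; the remaining lags stay at or below 0.29. The elevated value at lag 1 (0.29), dropping to 0.16 at lag 2, reflects decaying short-term dependence rather than seasonality.
The dominant spike at lag 3 indicates a seasonal period of 3.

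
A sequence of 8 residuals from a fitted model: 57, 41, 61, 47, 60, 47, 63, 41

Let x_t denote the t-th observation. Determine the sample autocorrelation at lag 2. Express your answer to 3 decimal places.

Mean x̄ = (57 + 41 + 61 + 47 + 60 + 47 + 63 + 41)/8 = 52.1250
Deviations from mean: 4.8750, -11.1250, 8.8750, -5.1250, 7.8750, -5.1250, 10.8750, -11.1250
Σ(x_t−x̄)(x_{t+2}−x̄) = (43.2656) + (57.0156) + (69.8906) + (26.2656) + (85.6406) + (57.0156) = 339.0938
Denominator Σ(x_t−x̄)² = 582.8750
r_2 = 339.0938 / 582.8750 = 0.582

0.582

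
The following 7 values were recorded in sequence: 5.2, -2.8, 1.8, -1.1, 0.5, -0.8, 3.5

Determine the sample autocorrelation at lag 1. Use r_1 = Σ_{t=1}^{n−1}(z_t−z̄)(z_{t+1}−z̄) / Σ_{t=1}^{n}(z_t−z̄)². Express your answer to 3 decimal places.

Mean z̄ = (5.2 − 2.8 + 1.8 − 1.1 + 0.5 − 0.8 + 3.5)/7 = 0.9000
Deviations from mean: 4.3000, -3.7000, 0.9000, -2.0000, -0.4000, -1.7000, 2.6000
Σ(z_t−z̄)(z_{t+1}−z̄) = (-15.9100) + (-3.3300) + (-1.8000) + (0.8000) + (0.6800) + (-4.4200) = -23.9800
Denominator Σ(z_t−z̄)² = 46.8000
r_1 = -23.9800 / 46.8000 = -0.512

-0.512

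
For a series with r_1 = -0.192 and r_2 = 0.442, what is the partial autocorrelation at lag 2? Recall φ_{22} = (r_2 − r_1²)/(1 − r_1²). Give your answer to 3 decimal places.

0.421

φ_{22} = (r_2 − r_1²) / (1 − r_1²)
r_1² = (-0.192)² = 0.036864
Numerator = 0.442 − 0.0369 = 0.4051; denominator = 1 − 0.0369 = 0.9631
φ_{22} = 0.4051 / 0.9631 = 0.421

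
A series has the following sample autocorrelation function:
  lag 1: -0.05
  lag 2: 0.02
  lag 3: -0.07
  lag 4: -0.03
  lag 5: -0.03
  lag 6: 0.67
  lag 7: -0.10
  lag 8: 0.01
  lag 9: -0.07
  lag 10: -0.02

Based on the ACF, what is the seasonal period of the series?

The largest autocorrelation is r_6 = 0.67; the remaining lags stay at or below 0.02.
The dominant spike at lag 6 indicates a seasonal period of 6.

6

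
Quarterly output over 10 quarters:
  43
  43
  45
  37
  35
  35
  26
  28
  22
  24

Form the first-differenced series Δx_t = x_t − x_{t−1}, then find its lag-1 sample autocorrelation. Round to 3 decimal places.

-0.579

First differences Δx: 0, 2, -8, -2, 0, -9, 2, -6, 2
Mean of differences = -2.1111
Numerator Σ(Δx_t−Δx̄)(Δx_{t+1}−Δx̄) = -90.7901
Denominator Σ(Δx_t−Δx̄)² = 156.8889
r_1(Δx) = -90.7901 / 156.8889 = -0.579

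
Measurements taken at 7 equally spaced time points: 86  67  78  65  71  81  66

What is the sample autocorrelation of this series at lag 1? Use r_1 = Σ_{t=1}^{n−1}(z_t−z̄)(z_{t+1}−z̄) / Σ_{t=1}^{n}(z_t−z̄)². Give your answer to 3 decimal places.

-0.495

Mean z̄ = (86 + 67 + 78 + 65 + 71 + 81 + 66)/7 = 73.4286
Σ(z_t−z̄)(z_{t+1}−z̄) = (-80.8163) + (-29.3878) + (-38.5306) + (20.4694) + (-18.3878) + (-56.2449) = -202.8980
Denominator Σ(z_t−z̄)² = 409.7143
r_1 = -202.8980 / 409.7143 = -0.495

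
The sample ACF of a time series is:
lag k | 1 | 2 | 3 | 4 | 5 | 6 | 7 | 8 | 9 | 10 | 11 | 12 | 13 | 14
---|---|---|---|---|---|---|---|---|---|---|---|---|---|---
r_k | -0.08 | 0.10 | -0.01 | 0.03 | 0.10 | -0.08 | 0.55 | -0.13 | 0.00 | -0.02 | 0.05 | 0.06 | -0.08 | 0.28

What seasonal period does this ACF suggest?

7

The largest autocorrelation is r_7 = 0.55, with a weaker echo at lag 14 (0.28); the remaining lags stay at or below 0.10.
The dominant spike at lag 7 indicates a seasonal period of 7.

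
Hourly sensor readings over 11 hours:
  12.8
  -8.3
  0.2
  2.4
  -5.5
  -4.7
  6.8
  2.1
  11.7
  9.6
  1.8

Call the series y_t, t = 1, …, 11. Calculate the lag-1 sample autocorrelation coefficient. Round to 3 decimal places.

-0.006

Mean ȳ = (12.8 − 8.3 + 0.2 + 2.4 − 5.5 − 4.7 + 6.8 + 2.1 + 11.7 + 9.6 + 1.8)/11 = 2.6273
Numerator Σ_{t=1}^{10}(y_t−ȳ)(y_{t+1}−ȳ) = -2.7526
Denominator Σ(y_t−ȳ)² = 497.8818
r_1 = -2.7526 / 497.8818 = -0.006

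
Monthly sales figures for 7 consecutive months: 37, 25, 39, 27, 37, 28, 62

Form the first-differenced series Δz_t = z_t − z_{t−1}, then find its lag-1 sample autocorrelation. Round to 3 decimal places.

First differences Δz: -12, 14, -12, 10, -9, 34
Mean of differences = 4.1667
Numerator Σ(Δz_t−Δz̄)(Δz_{t+1}−Δz̄) = -881.8611
Denominator Σ(Δz_t−Δz̄)² = 1716.8333
r_1(Δz) = -881.8611 / 1716.8333 = -0.514

-0.514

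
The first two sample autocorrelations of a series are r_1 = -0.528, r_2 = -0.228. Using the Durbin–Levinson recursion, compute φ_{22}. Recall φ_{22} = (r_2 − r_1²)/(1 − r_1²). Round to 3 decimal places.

-0.703

φ_{22} = (r_2 − r_1²) / (1 − r_1²)
r_1² = (-0.528)² = 0.278784
Numerator = -0.228 − 0.2788 = -0.5068; denominator = 1 − 0.2788 = 0.7212
φ_{22} = -0.5068 / 0.7212 = -0.703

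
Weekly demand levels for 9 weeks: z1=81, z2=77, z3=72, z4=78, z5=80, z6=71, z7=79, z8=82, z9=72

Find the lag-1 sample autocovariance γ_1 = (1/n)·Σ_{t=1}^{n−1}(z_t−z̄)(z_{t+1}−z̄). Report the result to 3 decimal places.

-5.224

Mean z̄ = (81 + 77 + 72 + 78 + 80 + 71 + 79 + 82 + 72)/9 = 76.8889
Σ_{t=1}^{8}(z_t−z̄)(z_{t+1}−z̄) = -47.0123
γ_1 = -47.0123 / 9 = -5.224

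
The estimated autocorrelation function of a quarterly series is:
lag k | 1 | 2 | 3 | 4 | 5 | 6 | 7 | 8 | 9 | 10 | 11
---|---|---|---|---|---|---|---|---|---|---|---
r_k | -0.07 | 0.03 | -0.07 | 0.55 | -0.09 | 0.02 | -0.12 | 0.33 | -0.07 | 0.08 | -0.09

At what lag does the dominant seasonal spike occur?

4

The largest autocorrelation is r_4 = 0.55, with a weaker echo at lag 8 (0.33); the remaining lags stay at or below 0.08.
The dominant spike at lag 4 indicates a seasonal period of 4.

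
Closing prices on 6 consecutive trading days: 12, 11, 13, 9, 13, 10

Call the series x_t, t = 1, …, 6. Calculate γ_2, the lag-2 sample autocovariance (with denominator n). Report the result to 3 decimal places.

Mean x̄ = (12 + 11 + 13 + 9 + 13 + 10)/6 = 11.3333
Σ_{t=1}^{4}(x_t−x̄)(x_{t+2}−x̄) = 7.7778
γ_2 = 7.7778 / 6 = 1.296

1.296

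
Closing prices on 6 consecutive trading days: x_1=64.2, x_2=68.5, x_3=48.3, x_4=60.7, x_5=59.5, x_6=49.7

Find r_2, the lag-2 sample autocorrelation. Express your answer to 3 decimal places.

-0.206

Mean x̄ = (64.2 + 68.5 + 48.3 + 60.7 + 59.5 + 49.7)/6 = 58.4833
Deviations from mean: 5.7167, 10.0167, -10.1833, 2.2167, 1.0167, -8.7833
Σ(x_t−x̄)(x_{t+2}−x̄) = (-58.2147) + (22.2036) + (-10.3531) + (-19.4697) = -65.8339
Denominator Σ(x_t−x̄)² = 319.8083
r_2 = -65.8339 / 319.8083 = -0.206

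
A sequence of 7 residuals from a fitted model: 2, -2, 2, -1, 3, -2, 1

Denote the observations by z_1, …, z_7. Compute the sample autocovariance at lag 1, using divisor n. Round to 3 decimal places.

Mean z̄ = (2 − 2 + 2 − 1 + 3 − 2 + 1)/7 = 0.4286
Deviations: 1.5714, -2.4286, 1.5714, -1.4286, 2.5714, -2.4286, 0.5714
Σ_{t=1}^{6}(z_t−z̄)(z_{t+1}−z̄) = -21.1837
γ_1 = -21.1837 / 7 = -3.026

-3.026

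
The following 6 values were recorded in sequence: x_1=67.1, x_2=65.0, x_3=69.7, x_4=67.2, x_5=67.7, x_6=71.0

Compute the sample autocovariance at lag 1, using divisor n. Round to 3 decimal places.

Mean x̄ = (67.1 + 65.0 + 69.7 + 67.2 + 67.7 + 71.0)/6 = 67.9500
Σ_{t=1}^{5}(x_t−x̄)(x_{t+1}−x̄) = -4.5425
γ_1 = -4.5425 / 6 = -0.757

-0.757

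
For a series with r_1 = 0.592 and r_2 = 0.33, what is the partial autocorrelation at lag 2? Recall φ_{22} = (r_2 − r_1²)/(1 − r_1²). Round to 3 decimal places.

-0.032

φ_{22} = (r_2 − r_1²) / (1 − r_1²)
r_1² = (0.592)² = 0.350464
Numerator = 0.33 − 0.3505 = -0.0205; denominator = 1 − 0.3505 = 0.6495
φ_{22} = -0.0205 / 0.6495 = -0.032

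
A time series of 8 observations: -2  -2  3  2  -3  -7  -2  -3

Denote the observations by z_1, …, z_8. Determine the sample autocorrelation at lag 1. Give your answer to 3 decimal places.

0.299

Mean z̄ = (-2 − 2 + 3 + 2 − 3 − 7 − 2 − 3)/8 = -1.7500
Deviations from mean: -0.2500, -0.2500, 4.7500, 3.7500, -1.2500, -5.2500, -0.2500, -1.2500
Σ(z_t−z̄)(z_{t+1}−z̄) = (0.0625) + (-1.1875) + (17.8125) + (-4.6875) + (6.5625) + (1.3125) + (0.3125) = 20.1875
Denominator Σ(z_t−z̄)² = 67.5000
r_1 = 20.1875 / 67.5000 = 0.299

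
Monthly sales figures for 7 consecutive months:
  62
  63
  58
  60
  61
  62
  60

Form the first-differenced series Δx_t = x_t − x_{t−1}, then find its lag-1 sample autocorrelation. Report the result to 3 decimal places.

First differences Δx: 1, -5, 2, 1, 1, -2
Mean of differences = -0.3333
Numerator Σ(Δx_t−Δx̄)(Δx_{t+1}−Δx̄) = -14.4444
Denominator Σ(Δx_t−Δx̄)² = 35.3333
r_1(Δx) = -14.4444 / 35.3333 = -0.409

-0.409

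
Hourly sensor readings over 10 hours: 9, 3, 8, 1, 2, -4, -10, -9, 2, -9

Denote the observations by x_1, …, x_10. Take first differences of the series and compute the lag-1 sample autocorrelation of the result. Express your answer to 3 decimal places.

-0.421

First differences Δx: -6, 5, -7, 1, -6, -6, 1, 11, -11
Mean of differences = -2.0000
Numerator Σ(Δx_t−Δx̄)(Δx_{t+1}−Δx̄) = -164.0000
Denominator Σ(Δx_t−Δx̄)² = 390.0000
r_1(Δx) = -164.0000 / 390.0000 = -0.421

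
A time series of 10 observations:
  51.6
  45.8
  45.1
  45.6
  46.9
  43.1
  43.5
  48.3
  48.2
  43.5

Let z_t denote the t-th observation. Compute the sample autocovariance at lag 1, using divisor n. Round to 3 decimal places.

-0.228

Mean z̄ = (51.6 + 45.8 + 45.1 + 45.6 + 46.9 + 43.1 + 43.5 + 48.3 + 48.2 + 43.5)/10 = 46.1600
Σ_{t=1}^{9}(z_t−z̄)(z_{t+1}−z̄) = -2.2756
γ_1 = -2.2756 / 10 = -0.228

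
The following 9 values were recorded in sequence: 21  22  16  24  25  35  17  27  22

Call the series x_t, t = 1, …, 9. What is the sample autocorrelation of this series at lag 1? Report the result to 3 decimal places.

-0.286

Mean x̄ = (21 + 22 + 16 + 24 + 25 + 35 + 17 + 27 + 22)/9 = 23.2222
Numerator Σ_{t=1}^{8}(x_t−x̄)(x_{t+1}−x̄) = -73.1605
Denominator Σ(x_t−x̄)² = 255.5556
r_1 = -73.1605 / 255.5556 = -0.286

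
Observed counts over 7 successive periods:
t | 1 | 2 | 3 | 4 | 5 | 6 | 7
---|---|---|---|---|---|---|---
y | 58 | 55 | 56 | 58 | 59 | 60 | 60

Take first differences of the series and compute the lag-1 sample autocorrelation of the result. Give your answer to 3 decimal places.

0.014

First differences Δy: -3, 1, 2, 1, 1, 0
Mean of differences = 0.3333
Numerator Σ(Δy_t−Δȳ)(Δy_{t+1}−Δȳ) = 0.2222
Denominator Σ(Δy_t−Δȳ)² = 15.3333
r_1(Δy) = 0.2222 / 15.3333 = 0.014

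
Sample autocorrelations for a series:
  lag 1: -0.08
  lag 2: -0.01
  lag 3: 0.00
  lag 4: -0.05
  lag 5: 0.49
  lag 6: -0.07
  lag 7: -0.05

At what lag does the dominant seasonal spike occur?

5

The largest autocorrelation is r_5 = 0.49; the remaining lags stay at or below 0.00.
The dominant spike at lag 5 indicates a seasonal period of 5.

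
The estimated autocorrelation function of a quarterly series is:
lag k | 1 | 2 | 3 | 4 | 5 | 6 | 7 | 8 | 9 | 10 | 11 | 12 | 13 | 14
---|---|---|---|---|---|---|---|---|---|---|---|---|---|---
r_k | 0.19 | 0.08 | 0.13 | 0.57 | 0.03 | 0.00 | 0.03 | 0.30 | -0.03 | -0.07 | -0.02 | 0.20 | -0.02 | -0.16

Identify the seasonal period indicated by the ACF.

The largest autocorrelation is r_4 = 0.57, with weaker echoes at lags 8 (0.30) and 12 (0.20); the remaining lags stay at or below 0.19.
The dominant spike at lag 4 indicates a seasonal period of 4.

4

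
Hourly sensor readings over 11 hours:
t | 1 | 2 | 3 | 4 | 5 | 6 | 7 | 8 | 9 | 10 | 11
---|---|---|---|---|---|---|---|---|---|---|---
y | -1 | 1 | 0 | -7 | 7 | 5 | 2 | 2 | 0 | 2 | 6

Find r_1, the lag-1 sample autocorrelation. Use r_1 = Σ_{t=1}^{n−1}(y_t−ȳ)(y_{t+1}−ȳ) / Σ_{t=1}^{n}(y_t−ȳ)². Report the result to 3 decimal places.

-0.068

Mean ȳ = (-1 + 1 + 0 − 7 + 7 + 5 + 2 + 2 + 0 + 2 + 6)/11 = 1.5455
Numerator Σ_{t=1}^{10}(y_t−ȳ)(y_{t+1}−ȳ) = -9.9339
Denominator Σ(y_t−ȳ)² = 146.7273
r_1 = -9.9339 / 146.7273 = -0.068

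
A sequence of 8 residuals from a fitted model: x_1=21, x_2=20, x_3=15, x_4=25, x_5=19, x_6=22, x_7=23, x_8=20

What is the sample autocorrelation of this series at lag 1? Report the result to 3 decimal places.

-0.467

Mean x̄ = (21 + 20 + 15 + 25 + 19 + 22 + 23 + 20)/8 = 20.6250
Deviations from mean: 0.3750, -0.6250, -5.6250, 4.3750, -1.6250, 1.3750, 2.3750, -0.6250
Σ(x_t−x̄)(x_{t+1}−x̄) = (-0.2344) + (3.5156) + (-24.6094) + (-7.1094) + (-2.2344) + (3.2656) + (-1.4844) = -28.8906
Denominator Σ(x_t−x̄)² = 61.8750
r_1 = -28.8906 / 61.8750 = -0.467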